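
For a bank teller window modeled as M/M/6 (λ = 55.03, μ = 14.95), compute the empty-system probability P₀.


a = λ/μ = 55.03/14.95 = 3.6809; ρ = a/c = 0.6135
Σ_{k=0}^{5} a^k/k! (terms k=0..5) = 1.00000 + 3.68094 + 6.77465 + 8.31235 + 7.64931 + 5.63132 = 33.04856
Tail: a^6/(6!(1−ρ)) = 2487.42458/(720·0.3865) = 8.93832
P₀ = 1/(33.04856 + 8.93832) = 1/41.98688 = 0.023817

Final: 0.023817


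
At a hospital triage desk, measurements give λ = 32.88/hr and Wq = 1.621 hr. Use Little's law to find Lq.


Lq = λWq = 32.88·1.621 = 53.2985

Final: 53.2985


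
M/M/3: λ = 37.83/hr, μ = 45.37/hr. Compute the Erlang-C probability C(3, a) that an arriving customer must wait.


a = λ/μ = 0.8338; ρ = a/3 = 0.2779
P₀ = 0.431921 (from M/M/c formula)
C(c,a) = [a^c/(c!(1−ρ))]·P₀ = [0.57970/(6·0.7221)]·0.431921
= 0.13381·0.431921 = 0.057794

Final: 0.057794


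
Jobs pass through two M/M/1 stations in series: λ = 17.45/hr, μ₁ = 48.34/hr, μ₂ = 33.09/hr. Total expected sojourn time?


Each node sees arrival rate λ = 17.45/hr (tandem ⇒ throughput preserved).
W₁ = 1/(μ₁−λ) = 1/(48.34−17.45) = 0.03237 hr
W₂ = 1/(μ₂−λ) = 1/(33.09−17.45) = 0.06394 hr
W_total = W₁ + W₂ = 0.03237 + 0.06394 = 0.09631 hr

Final: 0.09631 hr


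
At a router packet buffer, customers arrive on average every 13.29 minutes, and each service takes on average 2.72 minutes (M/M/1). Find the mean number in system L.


λ = 60/13.29 = 4.5147 /hr
μ = 60/2.72 = 22.0588 /hr
ρ = λ/μ = 4.5147/22.0588 = 0.2047
L = ρ/(1−ρ) = 0.2047/0.7953 = 0.2573

Final: 0.2573


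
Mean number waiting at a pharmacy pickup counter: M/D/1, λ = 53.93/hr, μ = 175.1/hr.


ρ = 53.93/175.1 = 0.3080
M/D/1: Lq = ρ²/(2(1−ρ)) = 0.09486/(2·0.6920) = 0.06854

Final: 0.06854


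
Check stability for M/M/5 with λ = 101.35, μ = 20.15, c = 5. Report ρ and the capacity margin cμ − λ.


Total capacity cμ = 5·20.15 = 100.75/hr
ρ = λ/(cμ) = 101.35/100.75 = 1.0060
Stable ⇔ ρ < 1: NO
Spare capacity = cμ − λ = 100.75 − 101.35 = -0.60/hr

Final: ρ = 1.0060; unstable; margin = -0.60/hr


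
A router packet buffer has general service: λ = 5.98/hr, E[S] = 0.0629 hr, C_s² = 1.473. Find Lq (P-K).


ρ = λ·E[S] = 5.98·0.0629 = 0.3761
Lq = ρ²(1+C_s²)/(2(1−ρ)) = 0.1415·(1+1.473)/(2·0.6239)
= 0.1415·2.4730/1.2477 = 0.28042

Final: 0.28042


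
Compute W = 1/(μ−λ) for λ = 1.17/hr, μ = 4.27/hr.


W = 1/(μ−λ) = 1/(4.27 − 1.17) = 1/3.10 = 0.3226 hr

Final: 0.3226 hr


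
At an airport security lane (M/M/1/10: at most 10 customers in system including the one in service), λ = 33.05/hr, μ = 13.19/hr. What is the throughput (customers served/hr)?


ρ = 2.5057; P_K = (1−ρ)ρ^10/(1−ρ^11) = 0.600932
λ_eff = λ(1 − P_K) = 33.05·(1 − 0.600932) = 33.05·0.399068 = 13.1892 /hr

Final: 13.1892 /hr


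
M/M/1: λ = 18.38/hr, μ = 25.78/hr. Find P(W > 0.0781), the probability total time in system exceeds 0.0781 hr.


W ~ Exponential(μ−λ) for M/M/1.
μ − λ = 25.78 − 18.38 = 7.4000
P(W > t) = e^{−(μ−λ)t} = e^{−0.5779} = 0.561053

Final: 0.561053


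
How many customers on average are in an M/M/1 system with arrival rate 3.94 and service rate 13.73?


ρ = λ/μ = 3.94/13.73 = 0.2870
L = ρ/(1−ρ) = 0.2870/(1 − 0.2870) = 0.2870/0.7130 = 0.4025

Final: 0.4025


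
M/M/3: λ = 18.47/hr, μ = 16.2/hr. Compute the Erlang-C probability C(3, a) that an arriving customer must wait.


a = λ/μ = 1.1401; ρ = a/3 = 0.3800
P₀ = 0.313629 (from M/M/c formula)
C(c,a) = [a^c/(c!(1−ρ))]·P₀ = [1.48203/(6·0.6200)]·0.313629
= 0.39842·0.313629 = 0.124956

Final: 0.124956


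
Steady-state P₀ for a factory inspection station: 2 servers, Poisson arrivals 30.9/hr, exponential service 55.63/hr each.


a = λ/μ = 30.9/55.63 = 0.5555; ρ = a/c = 0.2777
Σ_{k=0}^{1} a^k/k! (terms k=0..1) = 1.00000 + 0.55546 = 1.55546
Tail: a^2/(2!(1−ρ)) = 0.30853/(2·0.7223) = 0.21358
P₀ = 1/(1.55546 + 0.21358) = 1/1.76904 = 0.565279

Final: 0.565279


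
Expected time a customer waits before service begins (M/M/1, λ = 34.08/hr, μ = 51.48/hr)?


ρ = 34.08/51.48 = 0.6620
Wq = ρ/(μ−λ) = 0.6620/(51.48 − 34.08) = 0.6620/17.40 = 0.03805 hr

Final: 0.03805 hr


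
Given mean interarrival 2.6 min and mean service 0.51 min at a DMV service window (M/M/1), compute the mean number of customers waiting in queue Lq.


λ = 60/2.6 = 23.0769 /hr
μ = 60/0.51 = 117.6471 /hr
ρ = λ/μ = 23.0769/117.6471 = 0.1962
Lq = ρ²/(1−ρ) = 0.03848/0.8038 = 0.04787

Final: 0.04787


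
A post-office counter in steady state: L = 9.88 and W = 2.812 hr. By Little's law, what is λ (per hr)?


λ = L/W = 9.88/2.812 = 3.5135 /hr

Final: 3.5135 /hr


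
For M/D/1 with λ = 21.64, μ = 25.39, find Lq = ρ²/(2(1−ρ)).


ρ = 21.64/25.39 = 0.8523
M/D/1: Lq = ρ²/(2(1−ρ)) = 0.7264/(2·0.1477) = 2.45918

Final: 2.45918


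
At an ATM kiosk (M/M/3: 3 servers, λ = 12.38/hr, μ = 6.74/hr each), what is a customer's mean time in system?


a = 1.8368; ρ = 0.6123; P₀ = 0.139131
Lq = P₀·a^c·ρ/(c!(1−ρ)²) = 0.58523
Wq = Lq/λ = 0.58523/12.38 = 0.04727 hr
W = Wq + 1/μ = 0.04727 + 0.14837 = 0.19564 hr

Final: 0.19564 hr


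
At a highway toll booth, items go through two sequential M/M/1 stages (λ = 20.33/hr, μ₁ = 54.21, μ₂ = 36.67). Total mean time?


Each node sees arrival rate λ = 20.33/hr (tandem ⇒ throughput preserved).
W₁ = 1/(μ₁−λ) = 1/(54.21−20.33) = 0.02952 hr
W₂ = 1/(μ₂−λ) = 1/(36.67−20.33) = 0.06120 hr
W_total = W₁ + W₂ = 0.02952 + 0.06120 = 0.09072 hr

Final: 0.09072 hr


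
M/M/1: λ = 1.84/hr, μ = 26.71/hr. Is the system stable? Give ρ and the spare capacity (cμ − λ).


Total capacity cμ = 1·26.71 = 26.71/hr
ρ = λ/(cμ) = 1.84/26.71 = 0.06889
Stable ⇔ ρ < 1: YES
Spare capacity = cμ − λ = 26.71 − 1.84 = 24.87/hr

Final: ρ = 0.06889; stable; margin = 24.87/hr


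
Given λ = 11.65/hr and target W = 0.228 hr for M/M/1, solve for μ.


W = 1/(μ−λ) ⇒ μ − λ = 1/W = 1/0.228 = 4.3860
μ = λ + 1/W = 11.65 + 4.3860 = 16.0360 per hr

Final: 16.0360 /hr


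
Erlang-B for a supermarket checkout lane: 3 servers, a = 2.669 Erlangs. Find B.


B(c,a) = (a^c/c!) / Σ_{k=0}^{c} a^k/k!
a^3/3! = 3.168797
Σ terms (k=0..3): 1.00000 + 2.66900 + 3.56178 + 3.16880 = 10.399578
B = 3.168797/10.399578 = 0.304704

Final: 0.304704


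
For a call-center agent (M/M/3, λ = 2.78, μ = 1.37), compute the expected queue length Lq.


a = λ/μ = 2.0292; ρ = a/3 = 0.6764
P₀ = 0.106480
Lq = P₀·a^c·ρ / (c!·(1−ρ)²) = 0.106480·8.35550·0.6764/(6·0.10472)
= 0.95780

Final: 0.95780


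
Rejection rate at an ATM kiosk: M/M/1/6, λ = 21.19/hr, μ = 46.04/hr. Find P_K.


ρ = λ/μ = 21.19/46.04 = 0.4603
P_K = (1−ρ)ρ^K/(1−ρ^(K+1)) = (0.5397·0.009505)/(1 − 0.004375)
= 0.005131/0.995625 = 0.005153

Final: 0.005153


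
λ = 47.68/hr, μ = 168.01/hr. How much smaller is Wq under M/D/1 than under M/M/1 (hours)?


ρ = 47.68/168.01 = 0.2838
Wq(M/M/1) = ρ/(μ−λ) = 0.2838/120.33 = 0.002358 hr
Wq(M/D/1) = ρ/(2(μ−λ)) = 0.001179 hr
Savings = 0.002358 − 0.001179 = 0.001179 hr

Final: 0.001179 hr


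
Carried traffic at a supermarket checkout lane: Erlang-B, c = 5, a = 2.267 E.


B(5,2.267) = 0.053207 (Erlang-B)
Carried load = a(1 − B) = 2.267·(1 − 0.053207) = 2.267·0.946793 = 2.1464 E

Final: 2.1464 Erlangs


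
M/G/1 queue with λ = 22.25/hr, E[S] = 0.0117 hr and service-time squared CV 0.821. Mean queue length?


ρ = λ·E[S] = 22.25·0.0117 = 0.2603
Lq = ρ²(1+C_s²)/(2(1−ρ)) = 0.06777·(1+0.821)/(2·0.7397)
= 0.06777·1.8210/1.4793 = 0.08342

Final: 0.08342


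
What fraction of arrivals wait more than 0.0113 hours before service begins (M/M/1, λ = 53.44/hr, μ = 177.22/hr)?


ρ = 53.44/177.22 = 0.3015
P(Wq > t) = ρ·e^{−(μ−λ)t} = 0.3015·e^{−1.3987}
= 0.3015·0.246914 = 0.074456

Final: 0.074456


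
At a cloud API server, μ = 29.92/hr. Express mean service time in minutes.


Mean service time = 1/μ = 1/29.92 hour = 0.03342 hour
In minutes: 0.03342 × 60 = 2.0053 min

Final: 2.0053 min


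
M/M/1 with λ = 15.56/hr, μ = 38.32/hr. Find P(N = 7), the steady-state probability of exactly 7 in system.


ρ = 15.56/38.32 = 0.4061
P_n = (1−ρ)·ρ^n = (1 − 0.4061)·0.4061^7 = 0.5939·0.001820 = 0.001081

Final: 0.001081


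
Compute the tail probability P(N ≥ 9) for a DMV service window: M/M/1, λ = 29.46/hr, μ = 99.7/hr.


ρ = 29.46/99.7 = 0.2955
P(N ≥ n) = ρ^n = 0.2955^9 = 0.00001717

Final: 0.00001717


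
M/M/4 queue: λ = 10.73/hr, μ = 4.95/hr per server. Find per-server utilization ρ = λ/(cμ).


ρ = λ/(cμ) = 10.73/(4·4.95) = 10.73/19.80 = 0.5419

Final: 0.5419


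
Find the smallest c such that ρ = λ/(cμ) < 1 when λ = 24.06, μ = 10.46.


Stability requires cμ > λ ⇔ c > λ/μ.
λ/μ = 24.06/10.46 = 2.3002
Minimum integer c = ⌊2.3002⌋ + 1 = 3
Check: 3·10.46 = 31.38 > 24.06, while 2·10.46 = 20.92 ≤ 24.06

Final: 3 servers


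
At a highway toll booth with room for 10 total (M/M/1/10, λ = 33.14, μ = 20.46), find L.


ρ = 33.14/20.46 = 1.6197
L = ρ[1 − (K+1)ρ^K + Kρ^(K+1)] / [(1−ρ)(1−ρ^(K+1))]
Numerator: 1.6197·(1 − 11·124.299318 + 10·201.333305) = 1048.041232
Denominator: (-0.6197)·(-200.333305) = 124.155733
L = 1048.041232/124.155733 = 8.4413

Final: 8.4413


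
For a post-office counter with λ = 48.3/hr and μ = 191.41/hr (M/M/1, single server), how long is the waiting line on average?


ρ = 48.3/191.41 = 0.2523
Lq = ρ²/(1−ρ) = 0.06367/0.7477 = 0.08516

Final: 0.08516


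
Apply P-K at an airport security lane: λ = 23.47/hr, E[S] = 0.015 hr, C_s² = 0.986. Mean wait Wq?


ρ = λ·E[S] = 23.47·0.015 = 0.3520
E[S²] = E[S]²(1+C_s²) = 0.015²·(1+0.986) = 0.0004468
Wq = λ·E[S²]/(2(1−ρ)) = 23.47·0.0004468/(2·0.6480) = 0.008093 hr

Final: 0.008093 hr


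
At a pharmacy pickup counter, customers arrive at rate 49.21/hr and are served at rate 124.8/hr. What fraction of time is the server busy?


ρ = λ/μ = 49.21/124.8 = 0.3943

Final: 0.3943


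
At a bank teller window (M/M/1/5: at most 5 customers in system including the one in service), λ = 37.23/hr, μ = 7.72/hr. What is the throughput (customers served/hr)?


ρ = 4.8225; P_K = (1−ρ)ρ^5/(1−ρ^6) = 0.792703
λ_eff = λ(1 − P_K) = 37.23·(1 − 0.792703) = 37.23·0.207297 = 7.7177 /hr

Final: 7.7177 /hr


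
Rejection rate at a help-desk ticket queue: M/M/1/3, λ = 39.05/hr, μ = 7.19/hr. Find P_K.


ρ = λ/μ = 39.05/7.19 = 5.4312
P_K = (1−ρ)ρ^K/(1−ρ^(K+1)) = (-4.4312·160.205139)/(1 − 870.098843)
= -709.893704/-869.098843 = 0.816816

Final: 0.816816


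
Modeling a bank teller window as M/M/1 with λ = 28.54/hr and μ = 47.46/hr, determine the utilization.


ρ = λ/μ = 28.54/47.46 = 0.6013

Final: 0.6013


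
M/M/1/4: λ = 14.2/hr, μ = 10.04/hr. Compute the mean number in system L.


ρ = 14.2/10.04 = 1.4143
L = ρ[1 − (K+1)ρ^K + Kρ^(K+1)] / [(1−ρ)(1−ρ^(K+1))]
Numerator: 1.4143·(1 − 5·4.001460 + 4·5.659436) = 5.134689
Denominator: (-0.4143)·(-4.659436) = 1.930603
L = 5.134689/1.930603 = 2.6596

Final: 2.6596


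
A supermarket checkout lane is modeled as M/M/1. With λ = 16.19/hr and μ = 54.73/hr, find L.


ρ = λ/μ = 16.19/54.73 = 0.2958
L = ρ/(1−ρ) = 0.2958/(1 − 0.2958) = 0.2958/0.7042 = 0.4201

Final: 0.4201


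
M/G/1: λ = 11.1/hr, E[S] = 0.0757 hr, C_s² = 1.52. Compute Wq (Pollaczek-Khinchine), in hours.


ρ = λ·E[S] = 11.1·0.0757 = 0.8403
E[S²] = E[S]²(1+C_s²) = 0.0757²·(1+1.52) = 0.014441
Wq = λ·E[S²]/(2(1−ρ)) = 11.1·0.014441/(2·0.1597) = 0.50176 hr

Final: 0.50176 hr


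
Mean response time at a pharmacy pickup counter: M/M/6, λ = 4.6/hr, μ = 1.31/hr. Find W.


a = 3.5115; ρ = 0.5852; P₀ = 0.028609
Lq = P₀·a^c·ρ/(c!(1−ρ)²) = 0.25342
Wq = Lq/λ = 0.25342/4.6 = 0.05509 hr
W = Wq + 1/μ = 0.05509 + 0.76336 = 0.81845 hr

Final: 0.81845 hr


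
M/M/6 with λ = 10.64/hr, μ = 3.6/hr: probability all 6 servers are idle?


a = λ/μ = 10.64/3.6 = 2.9556; ρ = a/c = 0.4926
Σ_{k=0}^{5} a^k/k! (terms k=0..5) = 1.00000 + 2.95556 + 4.36765 + 4.30295 + 3.17940 + 1.87938 = 17.68494
Tail: a^6/(6!(1−ρ)) = 666.55312/(720·0.5074) = 1.82451
P₀ = 1/(17.68494 + 1.82451) = 1/19.50944 = 0.051257

Final: 0.051257


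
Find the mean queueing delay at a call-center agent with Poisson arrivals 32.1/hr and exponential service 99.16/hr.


ρ = 32.1/99.16 = 0.3237
Wq = ρ/(μ−λ) = 0.3237/(99.16 − 32.1) = 0.3237/67.06 = 0.004827 hr

Final: 0.004827 hr


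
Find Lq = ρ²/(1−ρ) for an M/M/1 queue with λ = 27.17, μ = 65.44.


ρ = 27.17/65.44 = 0.4152
Lq = ρ²/(1−ρ) = 0.1724/0.5848 = 0.2948

Final: 0.2948


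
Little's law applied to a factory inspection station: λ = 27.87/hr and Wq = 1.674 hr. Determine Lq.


Lq = λWq = 27.87·1.674 = 46.6544

Final: 46.6544


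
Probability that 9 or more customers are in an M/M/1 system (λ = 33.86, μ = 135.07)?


ρ = 33.86/135.07 = 0.2507
P(N ≥ n) = ρ^n = 0.2507^9 = 0.000003910

Final: 0.000003910


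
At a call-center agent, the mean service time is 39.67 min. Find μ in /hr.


μ = 1/(service time) in consistent units.
1 hour = 60 min, so μ = 60/39.67 = 1.5125 per hour

Final: 1.5125 /hr


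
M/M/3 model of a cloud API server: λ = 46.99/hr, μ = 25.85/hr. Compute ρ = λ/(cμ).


ρ = λ/(cμ) = 46.99/(3·25.85) = 46.99/77.55 = 0.6059

Final: 0.6059


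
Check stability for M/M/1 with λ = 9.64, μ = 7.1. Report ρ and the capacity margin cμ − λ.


Total capacity cμ = 1·7.1 = 7.10/hr
ρ = λ/(cμ) = 9.64/7.10 = 1.3577
Stable ⇔ ρ < 1: NO
Spare capacity = cμ − λ = 7.10 − 9.64 = -2.54/hr

Final: ρ = 1.3577; unstable; margin = -2.54/hr


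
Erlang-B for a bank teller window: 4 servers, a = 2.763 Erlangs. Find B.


B(c,a) = (a^c/c!) / Σ_{k=0}^{c} a^k/k!
a^4/4! = 2.428356
Σ terms (k=0..4): 1.00000 + 2.76300 + 3.81708 + 3.51553 + 2.42836 = 13.523975
B = 2.428356/13.523975 = 0.179559

Final: 0.179559


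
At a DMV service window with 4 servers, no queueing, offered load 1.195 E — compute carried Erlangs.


B(4,1.195) = 0.025918 (Erlang-B)
Carried load = a(1 − B) = 1.195·(1 − 0.025918) = 1.195·0.974082 = 1.1640 E

Final: 1.1640 Erlangs


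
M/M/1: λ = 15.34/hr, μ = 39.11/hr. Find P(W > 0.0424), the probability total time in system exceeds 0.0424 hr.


W ~ Exponential(μ−λ) for M/M/1.
μ − λ = 39.11 − 15.34 = 23.7700
P(W > t) = e^{−(μ−λ)t} = e^{−1.0078} = 0.365004

Final: 0.365004


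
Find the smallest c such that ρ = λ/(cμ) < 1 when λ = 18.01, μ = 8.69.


Stability requires cμ > λ ⇔ c > λ/μ.
λ/μ = 18.01/8.69 = 2.0725
Minimum integer c = ⌊2.0725⌋ + 1 = 3
Check: 3·8.69 = 26.07 > 18.01, while 2·8.69 = 17.38 ≤ 18.01

Final: 3 servers


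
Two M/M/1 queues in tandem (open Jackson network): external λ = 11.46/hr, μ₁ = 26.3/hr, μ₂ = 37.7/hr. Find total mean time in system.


Each node sees arrival rate λ = 11.46/hr (tandem ⇒ throughput preserved).
W₁ = 1/(μ₁−λ) = 1/(26.3−11.46) = 0.06739 hr
W₂ = 1/(μ₂−λ) = 1/(37.7−11.46) = 0.03811 hr
W_total = W₁ + W₂ = 0.06739 + 0.03811 = 0.10550 hr

Final: 0.10550 hr


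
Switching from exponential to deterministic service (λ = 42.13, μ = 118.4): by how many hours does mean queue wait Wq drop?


ρ = 42.13/118.4 = 0.3558
Wq(M/M/1) = ρ/(μ−λ) = 0.3558/76.27 = 0.004665 hr
Wq(M/D/1) = ρ/(2(μ−λ)) = 0.002333 hr
Savings = 0.004665 − 0.002333 = 0.002333 hr

Final: 0.002333 hr


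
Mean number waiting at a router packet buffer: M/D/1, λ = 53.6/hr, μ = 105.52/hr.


ρ = 53.6/105.52 = 0.5080
M/D/1: Lq = ρ²/(2(1−ρ)) = 0.2580/(2·0.4920) = 0.26220

Final: 0.26220


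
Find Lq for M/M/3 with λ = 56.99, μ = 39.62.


a = λ/μ = 1.4384; ρ = a/3 = 0.4795
P₀ = 0.225945
Lq = P₀·a^c·ρ / (c!·(1−ρ)²) = 0.225945·2.97613·0.4795/(6·0.27095)
= 0.19833

Final: 0.19833


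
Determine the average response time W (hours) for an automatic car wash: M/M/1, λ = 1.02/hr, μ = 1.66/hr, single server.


W = 1/(μ−λ) = 1/(1.66 − 1.02) = 1/0.6400 = 1.5625 hr

Final: 1.5625 hr


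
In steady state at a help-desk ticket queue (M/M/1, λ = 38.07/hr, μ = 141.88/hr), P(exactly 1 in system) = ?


ρ = 38.07/141.88 = 0.2683
P_n = (1−ρ)·ρ^n = (1 − 0.2683)·0.2683^1 = 0.7317·0.268325 = 0.196327

Final: 0.196327


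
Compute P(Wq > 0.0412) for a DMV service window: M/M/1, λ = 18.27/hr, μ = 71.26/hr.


ρ = 18.27/71.26 = 0.2564
P(Wq > t) = ρ·e^{−(μ−λ)t} = 0.2564·e^{−2.1832}
= 0.2564·0.112682 = 0.028890

Final: 0.028890


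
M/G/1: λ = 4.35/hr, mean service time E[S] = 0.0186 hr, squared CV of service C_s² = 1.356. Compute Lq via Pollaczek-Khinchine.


ρ = λ·E[S] = 4.35·0.0186 = 0.08091
Lq = ρ²(1+C_s²)/(2(1−ρ)) = 0.006546·(1+1.356)/(2·0.9191)
= 0.006546·2.3560/1.8382 = 0.008391

Final: 0.008391


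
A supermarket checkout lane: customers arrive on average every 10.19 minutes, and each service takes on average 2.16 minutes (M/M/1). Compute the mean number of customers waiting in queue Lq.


λ = 60/10.19 = 5.8881 /hr
μ = 60/2.16 = 27.7778 /hr
ρ = λ/μ = 5.8881/27.7778 = 0.2120
Lq = ρ²/(1−ρ) = 0.04493/0.7880 = 0.05702

Final: 0.05702


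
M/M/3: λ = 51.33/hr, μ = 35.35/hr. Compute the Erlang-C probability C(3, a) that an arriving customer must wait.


a = λ/μ = 1.4521; ρ = a/3 = 0.4840
P₀ = 0.222460 (from M/M/c formula)
C(c,a) = [a^c/(c!(1−ρ))]·P₀ = [3.06158/(6·0.5160)]·0.222460
= 0.98891·0.222460 = 0.219994

Final: 0.219994


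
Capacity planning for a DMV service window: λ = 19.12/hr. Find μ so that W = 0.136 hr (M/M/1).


W = 1/(μ−λ) ⇒ μ − λ = 1/W = 1/0.136 = 7.3529
μ = λ + 1/W = 19.12 + 7.3529 = 26.4729 per hr

Final: 26.4729 /hr


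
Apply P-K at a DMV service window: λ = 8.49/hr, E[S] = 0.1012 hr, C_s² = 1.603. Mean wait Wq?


ρ = λ·E[S] = 8.49·0.1012 = 0.8592
E[S²] = E[S]²(1+C_s²) = 0.1012²·(1+1.603) = 0.026658
Wq = λ·E[S²]/(2(1−ρ)) = 8.49·0.026658/(2·0.1408) = 0.80366 hr

Final: 0.80366 hr


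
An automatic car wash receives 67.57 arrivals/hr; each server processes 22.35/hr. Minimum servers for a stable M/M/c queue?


Stability requires cμ > λ ⇔ c > λ/μ.
λ/μ = 67.57/22.35 = 3.0233
Minimum integer c = ⌊3.0233⌋ + 1 = 4
Check: 4·22.35 = 89.40 > 67.57, while 3·22.35 = 67.05 ≤ 67.57

Final: 4 servers


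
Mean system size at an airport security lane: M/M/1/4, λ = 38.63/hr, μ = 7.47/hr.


ρ = 38.63/7.47 = 5.1714
L = ρ[1 − (K+1)ρ^K + Kρ^(K+1)] / [(1−ρ)(1−ρ^(K+1))]
Numerator: 5.1714·(1 − 5·715.181753 + 4·3698.456641) = 58016.973852
Denominator: (-4.1714)·(-3697.456641) = 15423.393433
L = 58016.973852/15423.393433 = 3.7616

Final: 3.7616


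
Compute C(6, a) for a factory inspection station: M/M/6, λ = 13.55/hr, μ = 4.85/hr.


a = λ/μ = 2.7938; ρ = a/6 = 0.4656
P₀ = 0.060518 (from M/M/c formula)
C(c,a) = [a^c/(c!(1−ρ))]·P₀ = [475.53812/(720·0.5344)]·0.060518
= 1.23599·0.060518 = 0.074800

Final: 0.074800


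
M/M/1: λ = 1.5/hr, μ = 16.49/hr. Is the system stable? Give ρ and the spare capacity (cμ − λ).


Total capacity cμ = 1·16.49 = 16.49/hr
ρ = λ/(cμ) = 1.5/16.49 = 0.09096
Stable ⇔ ρ < 1: YES
Spare capacity = cμ − λ = 16.49 − 1.5 = 14.99/hr

Final: ρ = 0.09096; stable; margin = 14.99/hr


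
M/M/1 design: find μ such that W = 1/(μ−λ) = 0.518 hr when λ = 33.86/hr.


W = 1/(μ−λ) ⇒ μ − λ = 1/W = 1/0.518 = 1.9305
μ = λ + 1/W = 33.86 + 1.9305 = 35.7905 per hr

Final: 35.7905 /hr


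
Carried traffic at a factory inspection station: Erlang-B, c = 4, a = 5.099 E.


B(4,5.099) = 0.406084 (Erlang-B)
Carried load = a(1 − B) = 5.099·(1 − 0.406084) = 5.099·0.593916 = 3.0284 E

Final: 3.0284 Erlangs


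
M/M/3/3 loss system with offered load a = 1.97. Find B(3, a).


B(c,a) = (a^c/c!) / Σ_{k=0}^{c} a^k/k!
a^3/3! = 1.274229
Σ terms (k=0..3): 1.00000 + 1.97000 + 1.94045 + 1.27423 = 6.184679
B = 1.274229/6.184679 = 0.206030

Final: 0.206030


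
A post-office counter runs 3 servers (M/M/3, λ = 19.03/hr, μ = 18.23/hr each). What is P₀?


a = λ/μ = 19.03/18.23 = 1.0439; ρ = a/c = 0.3480
Σ_{k=0}^{2} a^k/k! (terms k=0..2) = 1.00000 + 1.04388 + 0.54485 = 2.58873
Tail: a^3/(3!(1−ρ)) = 1.13751/(6·0.6520) = 0.29076
P₀ = 1/(2.58873 + 0.29076) = 1/2.87949 = 0.347284

Final: 0.347284


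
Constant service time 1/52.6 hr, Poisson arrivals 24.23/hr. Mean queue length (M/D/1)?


ρ = 24.23/52.6 = 0.4606
M/D/1: Lq = ρ²/(2(1−ρ)) = 0.2122/(2·0.5394) = 0.19671

Final: 0.19671


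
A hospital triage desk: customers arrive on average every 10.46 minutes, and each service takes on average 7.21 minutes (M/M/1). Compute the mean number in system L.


λ = 60/10.46 = 5.7361 /hr
μ = 60/7.21 = 8.3218 /hr
ρ = λ/μ = 5.7361/8.3218 = 0.6893
L = ρ/(1−ρ) = 0.6893/0.3107 = 2.2185

Final: 2.2185


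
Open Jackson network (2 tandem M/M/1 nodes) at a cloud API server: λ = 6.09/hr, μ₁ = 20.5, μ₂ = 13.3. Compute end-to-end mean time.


Each node sees arrival rate λ = 6.09/hr (tandem ⇒ throughput preserved).
W₁ = 1/(μ₁−λ) = 1/(20.5−6.09) = 0.06940 hr
W₂ = 1/(μ₂−λ) = 1/(13.3−6.09) = 0.13870 hr
W_total = W₁ + W₂ = 0.06940 + 0.13870 = 0.20809 hr

Final: 0.20809 hr


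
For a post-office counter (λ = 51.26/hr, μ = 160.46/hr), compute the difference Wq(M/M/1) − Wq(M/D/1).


ρ = 51.26/160.46 = 0.3195
Wq(M/M/1) = ρ/(μ−λ) = 0.3195/109.20 = 0.002925 hr
Wq(M/D/1) = ρ/(2(μ−λ)) = 0.001463 hr
Savings = 0.002925 − 0.001463 = 0.001463 hr

Final: 0.001463 hr


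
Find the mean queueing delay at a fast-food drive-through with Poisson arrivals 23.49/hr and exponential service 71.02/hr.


ρ = 23.49/71.02 = 0.3308
Wq = ρ/(μ−λ) = 0.3308/(71.02 − 23.49) = 0.3308/47.53 = 0.006959 hr

Final: 0.006959 hr


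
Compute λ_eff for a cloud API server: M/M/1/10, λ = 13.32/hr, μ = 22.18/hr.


ρ = 0.6005; P_K = (1−ρ)ρ^10/(1−ρ^11) = 0.002446
λ_eff = λ(1 − P_K) = 13.32·(1 − 0.002446) = 13.32·0.997554 = 13.2874 /hr

Final: 13.2874 /hr


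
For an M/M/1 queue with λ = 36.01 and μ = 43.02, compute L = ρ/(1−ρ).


ρ = λ/μ = 36.01/43.02 = 0.8371
L = ρ/(1−ρ) = 0.8371/(1 − 0.8371) = 0.8371/0.1629 = 5.1369

Final: 5.1369


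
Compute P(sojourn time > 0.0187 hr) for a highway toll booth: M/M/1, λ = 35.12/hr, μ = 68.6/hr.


W ~ Exponential(μ−λ) for M/M/1.
μ − λ = 68.6 − 35.12 = 33.4800
P(W > t) = e^{−(μ−λ)t} = e^{−0.6261} = 0.534686

Final: 0.534686


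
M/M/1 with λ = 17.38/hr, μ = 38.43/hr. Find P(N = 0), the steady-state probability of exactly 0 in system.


ρ = 17.38/38.43 = 0.4523
P_n = (1−ρ)·ρ^n = (1 − 0.4523)·0.4523^0 = 0.5477·1.000000 = 0.547749

Final: 0.547749


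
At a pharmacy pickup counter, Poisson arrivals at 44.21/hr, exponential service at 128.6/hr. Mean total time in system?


W = 1/(μ−λ) = 1/(128.6 − 44.21) = 1/84.39 = 0.01185 hr

Final: 0.01185 hr


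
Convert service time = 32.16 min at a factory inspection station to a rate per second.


μ = 1/(service time) in consistent units.
1 second = 0.0166667 min, so μ = 0.0166667/32.16 = 0.0005182 per second

Final: 0.0005182 /sec


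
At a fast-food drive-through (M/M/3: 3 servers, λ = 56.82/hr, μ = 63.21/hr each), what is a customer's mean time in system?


a = 0.8989; ρ = 0.2996; P₀ = 0.403914
Lq = P₀·a^c·ρ/(c!(1−ρ)²) = 0.02987
Wq = Lq/λ = 0.02987/56.82 = 0.0005257 hr
W = Wq + 1/μ = 0.0005257 + 0.01582 = 0.01635 hr

Final: 0.01635 hr


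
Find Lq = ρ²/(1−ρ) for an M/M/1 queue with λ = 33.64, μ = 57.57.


ρ = 33.64/57.57 = 0.5843
Lq = ρ²/(1−ρ) = 0.3414/0.4157 = 0.8214

Final: 0.8214


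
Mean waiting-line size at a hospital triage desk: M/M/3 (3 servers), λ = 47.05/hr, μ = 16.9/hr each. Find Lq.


a = λ/μ = 2.7840; ρ = a/3 = 0.9280
P₀ = 0.017357
Lq = P₀·a^c·ρ / (c!·(1−ρ)²) = 0.017357·21.57838·0.9280/(6·0.005183)
= 11.17674

Final: 11.17674


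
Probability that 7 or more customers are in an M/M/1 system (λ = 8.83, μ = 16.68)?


ρ = 8.83/16.68 = 0.5294
P(N ≥ n) = ρ^n = 0.5294^7 = 0.011651

Final: 0.011651


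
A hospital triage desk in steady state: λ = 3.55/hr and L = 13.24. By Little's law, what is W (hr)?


W = L/λ = 13.24/3.55 = 3.7296 hr

Final: 3.7296 hr


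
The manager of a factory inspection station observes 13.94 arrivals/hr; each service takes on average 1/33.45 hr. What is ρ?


ρ = λ/μ = 13.94/33.45 = 0.4167

Final: 0.4167


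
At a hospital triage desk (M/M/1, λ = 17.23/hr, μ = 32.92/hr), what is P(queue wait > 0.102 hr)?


ρ = 17.23/32.92 = 0.5234
P(Wq > t) = ρ·e^{−(μ−λ)t} = 0.5234·e^{−1.6004}
= 0.5234·0.201820 = 0.105630

Final: 0.105630


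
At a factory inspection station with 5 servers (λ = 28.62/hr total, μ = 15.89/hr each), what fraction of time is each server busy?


ρ = λ/(cμ) = 28.62/(5·15.89) = 28.62/79.45 = 0.3602

Final: 0.3602


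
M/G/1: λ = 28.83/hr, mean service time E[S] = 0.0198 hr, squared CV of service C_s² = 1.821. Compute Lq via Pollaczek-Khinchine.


ρ = λ·E[S] = 28.83·0.0198 = 0.5708
Lq = ρ²(1+C_s²)/(2(1−ρ)) = 0.3259·(1+1.821)/(2·0.4292)
= 0.3259·2.8210/0.8583 = 1.07095

Final: 1.07095


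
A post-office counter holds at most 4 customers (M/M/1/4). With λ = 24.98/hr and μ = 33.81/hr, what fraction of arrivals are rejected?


ρ = λ/μ = 24.98/33.81 = 0.7388
P_K = (1−ρ)ρ^K/(1−ρ^(K+1)) = (0.2612·0.297981)/(1 − 0.220159)
= 0.077822/0.779841 = 0.099793

Final: 0.099793


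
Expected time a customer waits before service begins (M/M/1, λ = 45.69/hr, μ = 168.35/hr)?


ρ = 45.69/168.35 = 0.2714
Wq = ρ/(μ−λ) = 0.2714/(168.35 − 45.69) = 0.2714/122.66 = 0.002213 hr

Final: 0.002213 hr


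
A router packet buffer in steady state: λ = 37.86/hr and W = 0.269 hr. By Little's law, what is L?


L = λW = 37.86·0.269 = 10.1843

Final: 10.1843


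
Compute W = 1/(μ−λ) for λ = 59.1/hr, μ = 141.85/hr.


W = 1/(μ−λ) = 1/(141.85 − 59.1) = 1/82.75 = 0.01208 hr

Final: 0.01208 hr


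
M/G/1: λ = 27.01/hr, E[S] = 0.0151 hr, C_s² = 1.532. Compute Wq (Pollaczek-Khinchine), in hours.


ρ = λ·E[S] = 27.01·0.0151 = 0.4079
E[S²] = E[S]²(1+C_s²) = 0.0151²·(1+1.532) = 0.0005773
Wq = λ·E[S²]/(2(1−ρ)) = 27.01·0.0005773/(2·0.5921) = 0.01317 hr

Final: 0.01317 hr


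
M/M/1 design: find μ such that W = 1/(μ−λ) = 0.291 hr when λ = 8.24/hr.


W = 1/(μ−λ) ⇒ μ − λ = 1/W = 1/0.291 = 3.4364
μ = λ + 1/W = 8.24 + 3.4364 = 11.6764 per hr

Final: 11.6764 /hr


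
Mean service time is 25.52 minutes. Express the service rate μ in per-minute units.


μ = 1/(service time) in consistent units.
1 minute = 1 min, so μ = 1/25.52 = 0.03918 per minute

Final: 0.03918 /min


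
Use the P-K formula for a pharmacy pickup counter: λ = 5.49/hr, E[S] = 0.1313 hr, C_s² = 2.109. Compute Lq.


ρ = λ·E[S] = 5.49·0.1313 = 0.7208
Lq = ρ²(1+C_s²)/(2(1−ρ)) = 0.5196·(1+2.109)/(2·0.2792)
= 0.5196·3.1090/0.5583 = 2.89339

Final: 2.89339


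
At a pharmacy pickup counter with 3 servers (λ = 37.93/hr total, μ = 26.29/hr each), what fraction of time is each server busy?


ρ = λ/(cμ) = 37.93/(3·26.29) = 37.93/78.87 = 0.4809

Final: 0.4809


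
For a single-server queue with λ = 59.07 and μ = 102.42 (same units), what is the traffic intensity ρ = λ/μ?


ρ = λ/μ = 59.07/102.42 = 0.5767

Final: 0.5767


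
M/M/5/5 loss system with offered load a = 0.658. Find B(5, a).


B(c,a) = (a^c/c!) / Σ_{k=0}^{c} a^k/k!
a^5/5! = 0.001028
Σ terms (k=0..5): 1.00000 + 0.65800 + 0.21648 + 0.04748 + 0.007811 + 0.001028 = 1.930802
B = 0.001028/1.930802 = 0.0005324

Final: 0.0005324


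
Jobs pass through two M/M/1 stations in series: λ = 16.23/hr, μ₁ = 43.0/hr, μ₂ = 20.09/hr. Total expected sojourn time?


Each node sees arrival rate λ = 16.23/hr (tandem ⇒ throughput preserved).
W₁ = 1/(μ₁−λ) = 1/(43.0−16.23) = 0.03736 hr
W₂ = 1/(μ₂−λ) = 1/(20.09−16.23) = 0.25907 hr
W_total = W₁ + W₂ = 0.03736 + 0.25907 = 0.29642 hr

Final: 0.29642 hr


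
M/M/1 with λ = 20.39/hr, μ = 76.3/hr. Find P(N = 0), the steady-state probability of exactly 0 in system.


ρ = 20.39/76.3 = 0.2672
P_n = (1−ρ)·ρ^n = (1 − 0.2672)·0.2672^0 = 0.7328·1.000000 = 0.732765

Final: 0.732765


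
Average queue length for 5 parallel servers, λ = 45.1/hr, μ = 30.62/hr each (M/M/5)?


a = λ/μ = 1.4729; ρ = a/5 = 0.2946
P₀ = 0.228930
Lq = P₀·a^c·ρ / (c!·(1−ρ)²) = 0.228930·6.93197·0.2946/(120·0.49762)
= 0.007829

Final: 0.007829


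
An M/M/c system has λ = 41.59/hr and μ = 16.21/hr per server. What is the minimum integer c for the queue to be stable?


Stability requires cμ > λ ⇔ c > λ/μ.
λ/μ = 41.59/16.21 = 2.5657
Minimum integer c = ⌊2.5657⌋ + 1 = 3
Check: 3·16.21 = 48.63 > 41.59, while 2·16.21 = 32.42 ≤ 41.59

Final: 3 servers


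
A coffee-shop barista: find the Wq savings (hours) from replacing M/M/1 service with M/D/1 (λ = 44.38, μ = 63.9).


ρ = 44.38/63.9 = 0.6945
Wq(M/M/1) = ρ/(μ−λ) = 0.6945/19.52 = 0.03558 hr
Wq(M/D/1) = ρ/(2(μ−λ)) = 0.01779 hr
Savings = 0.03558 − 0.01779 = 0.01779 hr

Final: 0.01779 hr


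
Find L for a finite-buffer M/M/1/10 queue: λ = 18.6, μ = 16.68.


ρ = 18.6/16.68 = 1.1151
L = ρ[1 − (K+1)ρ^K + Kρ^(K+1)] / [(1−ρ)(1−ρ^(K+1))]
Numerator: 1.1151·(1 − 11·2.972822 + 10·3.315018) = 1.615938
Denominator: (-0.1151)·(-2.315018) = 0.266477
L = 1.615938/0.266477 = 6.0641

Final: 6.0641


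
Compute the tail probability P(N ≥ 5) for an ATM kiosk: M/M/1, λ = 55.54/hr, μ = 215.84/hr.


ρ = 55.54/215.84 = 0.2573
P(N ≥ n) = ρ^n = 0.2573^5 = 0.001128

Final: 0.001128


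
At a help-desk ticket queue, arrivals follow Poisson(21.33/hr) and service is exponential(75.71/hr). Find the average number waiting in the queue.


ρ = 21.33/75.71 = 0.2817
Lq = ρ²/(1−ρ) = 0.07937/0.7183 = 0.1105

Final: 0.1105


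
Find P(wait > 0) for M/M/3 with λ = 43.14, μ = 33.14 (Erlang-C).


a = λ/μ = 1.3018; ρ = a/3 = 0.4339
P₀ = 0.263263 (from M/M/c formula)
C(c,a) = [a^c/(c!(1−ρ))]·P₀ = [2.20589/(6·0.5661)]·0.263263
= 0.64946·0.263263 = 0.170978

Final: 0.170978


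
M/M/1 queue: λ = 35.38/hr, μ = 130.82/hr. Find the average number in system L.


ρ = λ/μ = 35.38/130.82 = 0.2704
L = ρ/(1−ρ) = 0.2704/(1 − 0.2704) = 0.2704/0.7296 = 0.3707

Final: 0.3707


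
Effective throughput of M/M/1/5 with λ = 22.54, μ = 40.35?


ρ = 0.5586; P_K = (1−ρ)ρ^5/(1−ρ^6) = 0.024761
λ_eff = λ(1 − P_K) = 22.54·(1 − 0.024761) = 22.54·0.975239 = 21.9819 /hr

Final: 21.9819 /hr


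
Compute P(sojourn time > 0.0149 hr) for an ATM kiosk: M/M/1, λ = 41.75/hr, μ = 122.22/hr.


W ~ Exponential(μ−λ) for M/M/1.
μ − λ = 122.22 − 41.75 = 80.4700
P(W > t) = e^{−(μ−λ)t} = e^{−1.1990} = 0.301495

Final: 0.301495


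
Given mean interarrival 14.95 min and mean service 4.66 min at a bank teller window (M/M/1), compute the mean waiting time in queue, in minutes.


λ = 60/14.95 = 4.0134 /hr
μ = 60/4.66 = 12.8755 /hr
ρ = λ/μ = 4.0134/12.8755 = 0.3117
Wq = ρ/(μ−λ) = 0.3117/(12.8755−4.0134) = 0.03517 hr
In minutes: 0.03517·60 = 2.110 min

Final: 2.110 min


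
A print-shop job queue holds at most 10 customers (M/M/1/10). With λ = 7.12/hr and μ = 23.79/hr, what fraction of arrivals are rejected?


ρ = λ/μ = 7.12/23.79 = 0.2993
P_K = (1−ρ)ρ^K/(1−ρ^(K+1)) = (0.7007·0.000005766)/(1 − 0.000001726)
= 0.000004040/0.999998 = 0.000004040

Final: 0.000004040


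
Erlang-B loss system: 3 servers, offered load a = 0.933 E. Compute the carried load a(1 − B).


B(3,0.933) = 0.054066 (Erlang-B)
Carried load = a(1 − B) = 0.933·(1 − 0.054066) = 0.933·0.945934 = 0.8826 E

Final: 0.8826 Erlangs


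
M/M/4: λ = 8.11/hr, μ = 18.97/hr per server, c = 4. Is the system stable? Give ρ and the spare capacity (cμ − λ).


Total capacity cμ = 4·18.97 = 75.88/hr
ρ = λ/(cμ) = 8.11/75.88 = 0.1069
Stable ⇔ ρ < 1: YES
Spare capacity = cμ − λ = 75.88 − 8.11 = 67.77/hr

Final: ρ = 0.1069; stable; margin = 67.77/hr


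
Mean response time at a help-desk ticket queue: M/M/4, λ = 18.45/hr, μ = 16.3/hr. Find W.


a = 1.1319; ρ = 0.2830; P₀ = 0.321586
Lq = P₀·a^c·ρ/(c!(1−ρ)²) = 0.01211
Wq = Lq/λ = 0.01211/18.45 = 0.0006562 hr
W = Wq + 1/μ = 0.0006562 + 0.06135 = 0.06201 hr

Final: 0.06201 hr


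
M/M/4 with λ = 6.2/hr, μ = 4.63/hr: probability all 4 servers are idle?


a = λ/μ = 6.2/4.63 = 1.3391; ρ = a/c = 0.3348
Σ_{k=0}^{3} a^k/k! (terms k=0..3) = 1.00000 + 1.33909 + 0.89658 + 0.40020 = 3.63588
Tail: a^4/(4!(1−ρ)) = 3.21546/(24·0.6652) = 0.20140
P₀ = 1/(3.63588 + 0.20140) = 1/3.83728 = 0.260601

Final: 0.260601


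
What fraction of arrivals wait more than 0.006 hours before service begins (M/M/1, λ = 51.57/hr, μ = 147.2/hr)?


ρ = 51.57/147.2 = 0.3503
P(Wq > t) = ρ·e^{−(μ−λ)t} = 0.3503·e^{−0.5738}
= 0.3503·0.563392 = 0.197378

Final: 0.197378


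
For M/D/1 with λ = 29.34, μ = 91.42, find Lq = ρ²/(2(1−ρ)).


ρ = 29.34/91.42 = 0.3209
M/D/1: Lq = ρ²/(2(1−ρ)) = 0.1030/(2·0.6791) = 0.07584

Final: 0.07584


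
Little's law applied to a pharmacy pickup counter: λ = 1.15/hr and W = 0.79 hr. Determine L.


L = λW = 1.15·0.79 = 0.9085

Final: 0.9085


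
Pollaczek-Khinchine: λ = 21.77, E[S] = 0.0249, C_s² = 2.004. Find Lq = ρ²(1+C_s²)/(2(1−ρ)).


ρ = λ·E[S] = 21.77·0.0249 = 0.5421
Lq = ρ²(1+C_s²)/(2(1−ρ)) = 0.2938·(1+2.004)/(2·0.4579)
= 0.2938·3.0040/0.9159 = 0.96381

Final: 0.96381


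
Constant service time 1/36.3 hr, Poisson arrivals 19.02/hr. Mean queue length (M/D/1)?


ρ = 19.02/36.3 = 0.5240
M/D/1: Lq = ρ²/(2(1−ρ)) = 0.2745/(2·0.4760) = 0.28836

Final: 0.28836


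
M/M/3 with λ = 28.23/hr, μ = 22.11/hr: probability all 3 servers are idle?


a = λ/μ = 28.23/22.11 = 1.2768; ρ = a/c = 0.4256
Σ_{k=0}^{2} a^k/k! (terms k=0..2) = 1.00000 + 1.27680 + 0.81511 = 3.09190
Tail: a^3/(3!(1−ρ)) = 2.08145/(6·0.5744) = 0.60395
P₀ = 1/(3.09190 + 0.60395) = 1/3.69585 = 0.270574

Final: 0.270574


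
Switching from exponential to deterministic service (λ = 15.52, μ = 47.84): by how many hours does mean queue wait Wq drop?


ρ = 15.52/47.84 = 0.3244
Wq(M/M/1) = ρ/(μ−λ) = 0.3244/32.32 = 0.01004 hr
Wq(M/D/1) = ρ/(2(μ−λ)) = 0.005019 hr
Savings = 0.01004 − 0.005019 = 0.005019 hr

Final: 0.005019 hr


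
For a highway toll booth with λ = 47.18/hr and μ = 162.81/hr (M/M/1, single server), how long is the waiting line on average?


ρ = 47.18/162.81 = 0.2898
Lq = ρ²/(1−ρ) = 0.08398/0.7102 = 0.1182

Final: 0.1182


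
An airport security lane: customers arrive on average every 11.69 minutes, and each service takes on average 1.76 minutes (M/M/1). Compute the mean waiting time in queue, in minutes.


λ = 60/11.69 = 5.1326 /hr
μ = 60/1.76 = 34.0909 /hr
ρ = λ/μ = 5.1326/34.0909 = 0.1506
Wq = ρ/(μ−λ) = 0.1506/(34.0909−5.1326) = 0.005199 hr
In minutes: 0.005199·60 = 0.3119 min

Final: 0.3119 min


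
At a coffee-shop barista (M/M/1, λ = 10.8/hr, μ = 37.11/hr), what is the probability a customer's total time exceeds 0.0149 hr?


W ~ Exponential(μ−λ) for M/M/1.
μ − λ = 37.11 − 10.8 = 26.3100
P(W > t) = e^{−(μ−λ)t} = e^{−0.3920} = 0.675691

Final: 0.675691


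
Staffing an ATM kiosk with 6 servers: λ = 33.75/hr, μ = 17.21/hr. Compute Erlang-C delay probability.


a = λ/μ = 1.9611; ρ = a/6 = 0.3268
P₀ = 0.140523 (from M/M/c formula)
C(c,a) = [a^c/(c!(1−ρ))]·P₀ = [56.87972/(720·0.6732)]·0.140523
= 0.11736·0.140523 = 0.016491

Final: 0.016491


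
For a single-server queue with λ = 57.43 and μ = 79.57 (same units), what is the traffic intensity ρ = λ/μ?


ρ = λ/μ = 57.43/79.57 = 0.7218

Final: 0.7218


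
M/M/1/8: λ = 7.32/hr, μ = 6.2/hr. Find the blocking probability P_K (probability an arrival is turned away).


ρ = λ/μ = 7.32/6.2 = 1.1806
P_K = (1−ρ)ρ^K/(1−ρ^(K+1)) = (-0.1806·3.775332)/(1 − 4.457327)
= -0.681995/-3.457327 = 0.197261

Final: 0.197261


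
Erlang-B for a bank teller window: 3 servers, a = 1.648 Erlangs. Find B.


B(c,a) = (a^c/c!) / Σ_{k=0}^{c} a^k/k!
a^3/3! = 0.745968
Σ terms (k=0..3): 1.00000 + 1.64800 + 1.35795 + 0.74597 = 4.751920
B = 0.745968/4.751920 = 0.156982

Final: 0.156982


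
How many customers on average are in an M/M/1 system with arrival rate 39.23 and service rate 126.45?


ρ = λ/μ = 39.23/126.45 = 0.3102
L = ρ/(1−ρ) = 0.3102/(1 − 0.3102) = 0.3102/0.6898 = 0.4498

Final: 0.4498


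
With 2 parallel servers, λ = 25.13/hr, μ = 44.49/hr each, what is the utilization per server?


ρ = λ/(cμ) = 25.13/(2·44.49) = 25.13/88.98 = 0.2824

Final: 0.2824


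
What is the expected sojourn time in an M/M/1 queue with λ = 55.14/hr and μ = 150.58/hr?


W = 1/(μ−λ) = 1/(150.58 − 55.14) = 1/95.44 = 0.01048 hr

Final: 0.01048 hr


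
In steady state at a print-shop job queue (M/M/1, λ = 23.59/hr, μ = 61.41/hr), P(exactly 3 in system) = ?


ρ = 23.59/61.41 = 0.3841
P_n = (1−ρ)·ρ^n = (1 − 0.3841)·0.3841^3 = 0.6159·0.056685 = 0.034910

Final: 0.034910


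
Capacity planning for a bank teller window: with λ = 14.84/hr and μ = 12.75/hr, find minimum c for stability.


Stability requires cμ > λ ⇔ c > λ/μ.
λ/μ = 14.84/12.75 = 1.1639
Minimum integer c = ⌊1.1639⌋ + 1 = 2
Check: 2·12.75 = 25.50 > 14.84, while 1·12.75 = 12.75 ≤ 14.84

Final: 2 servers


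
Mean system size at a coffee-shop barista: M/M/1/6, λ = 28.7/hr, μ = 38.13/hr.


ρ = 28.7/38.13 = 0.7527
L = ρ[1 − (K+1)ρ^K + Kρ^(K+1)] / [(1−ρ)(1−ρ^(K+1))]
Numerator: 0.7527·(1 − 7·0.181840 + 6·0.136869) = 0.412723
Denominator: (0.2473)·(0.863131) = 0.213462
L = 0.412723/0.213462 = 1.9335

Final: 1.9335


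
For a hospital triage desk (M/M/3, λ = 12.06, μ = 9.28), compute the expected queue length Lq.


a = λ/μ = 1.2996; ρ = a/3 = 0.4332
P₀ = 0.263895
Lq = P₀·a^c·ρ / (c!·(1−ρ)²) = 0.263895·2.19482·0.4332/(6·0.32127)
= 0.13016

Final: 0.13016


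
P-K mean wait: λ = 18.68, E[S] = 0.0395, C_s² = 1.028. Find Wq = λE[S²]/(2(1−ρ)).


ρ = λ·E[S] = 18.68·0.0395 = 0.7379
E[S²] = E[S]²(1+C_s²) = 0.0395²·(1+1.028) = 0.003164
Wq = λ·E[S²]/(2(1−ρ)) = 18.68·0.003164/(2·0.2621) = 0.11274 hr

Final: 0.11274 hr


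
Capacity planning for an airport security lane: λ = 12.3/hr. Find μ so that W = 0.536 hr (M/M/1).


W = 1/(μ−λ) ⇒ μ − λ = 1/W = 1/0.536 = 1.8657
μ = λ + 1/W = 12.3 + 1.8657 = 14.1657 per hr

Final: 14.1657 /hr


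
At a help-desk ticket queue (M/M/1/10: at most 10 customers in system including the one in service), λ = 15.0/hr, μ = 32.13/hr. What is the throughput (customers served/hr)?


ρ = 0.4669; P_K = (1−ρ)ρ^10/(1−ρ^11) = 0.0002623
λ_eff = λ(1 − P_K) = 15.0·(1 − 0.0002623) = 15.0·0.999738 = 14.9961 /hr

Final: 14.9961 /hr


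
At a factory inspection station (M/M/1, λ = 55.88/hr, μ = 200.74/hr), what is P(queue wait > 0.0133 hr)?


ρ = 55.88/200.74 = 0.2784
P(Wq > t) = ρ·e^{−(μ−λ)t} = 0.2784·e^{−1.9266}
= 0.2784·0.145637 = 0.040541

Final: 0.040541
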